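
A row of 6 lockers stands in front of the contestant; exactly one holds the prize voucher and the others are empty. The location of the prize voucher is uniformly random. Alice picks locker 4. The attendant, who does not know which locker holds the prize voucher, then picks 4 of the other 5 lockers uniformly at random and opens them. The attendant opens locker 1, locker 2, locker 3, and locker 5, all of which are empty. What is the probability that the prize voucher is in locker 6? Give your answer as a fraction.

1/2

Consider each possible location of the prize voucher in turn.
If it is in any of lockers 1, 2, 3, and 5 (prior 1/6 each): that locker was opened and seen not to hold the prize — ruled out; weight (1/6)·0 = 0 each.
If it is in either of lockers 4 and 6 (prior 1/6 each): the attendant picks exactly this set with probability 1/5 regardless, and none is the prize; weight (1/6)·(1/5) = 1/30 each.
The weights sum to 1/15.
So P(the prize voucher in locker 6 | the attendant opened locker 1, locker 2, locker 3, and locker 5) = (1/30) / (1/15) = 1/2.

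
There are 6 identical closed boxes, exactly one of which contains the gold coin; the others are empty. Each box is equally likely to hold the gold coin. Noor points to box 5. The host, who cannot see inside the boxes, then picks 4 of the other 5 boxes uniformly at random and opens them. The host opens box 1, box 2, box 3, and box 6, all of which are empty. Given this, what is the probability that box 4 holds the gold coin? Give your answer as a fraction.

Because the host chose which boxes to open without knowing where the gold coin is, the choice is independent of the prize location. Learning that none of the 4 opened boxes holds the gold coin simply rules out those 4 locations and leaves the remaining 2 boxes still equally likely by symmetry.
So P(the gold coin in box 4) = 1/2.

1/2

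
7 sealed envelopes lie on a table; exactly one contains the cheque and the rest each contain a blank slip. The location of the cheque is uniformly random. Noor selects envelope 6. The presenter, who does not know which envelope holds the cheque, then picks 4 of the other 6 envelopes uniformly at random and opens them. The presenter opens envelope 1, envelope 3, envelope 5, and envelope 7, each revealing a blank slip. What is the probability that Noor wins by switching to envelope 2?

1/3

Apply Bayes' rule, conditioning on where the cheque actually is.
If it is in any of envelopes 1, 3, 5, and 7 (prior 1/7 each): that envelope was opened and seen not to hold the prize — ruled out; weight (1/7)·0 = 0 each.
If it is in any of envelopes 2, 4, and 6 (prior 1/7 each): the presenter picks exactly this set with probability 1/15 regardless, and none is the prize; weight (1/7)·(1/15) = 1/105 each.
The weights sum to 1/35.
So P(the cheque in envelope 2 | the presenter opened envelope 1, envelope 3, envelope 5, and envelope 7) = (1/105) / (1/35) = 1/3.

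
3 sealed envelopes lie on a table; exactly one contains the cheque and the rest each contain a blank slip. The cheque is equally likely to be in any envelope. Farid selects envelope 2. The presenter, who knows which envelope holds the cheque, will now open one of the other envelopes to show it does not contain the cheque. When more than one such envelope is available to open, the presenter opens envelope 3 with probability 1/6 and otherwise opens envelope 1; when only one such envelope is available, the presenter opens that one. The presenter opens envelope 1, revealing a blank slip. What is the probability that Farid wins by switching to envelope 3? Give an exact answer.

6/11

Consider each possible location of the cheque in turn.
If it is in envelope 1 (prior 1/3): the presenter opened envelope 1, so this case is ruled out; weight (1/3)·0 = 0.
If it is in envelope 2 (prior 1/3): envelope 3 is available but not opened, probability 5/6; weight (1/3)·(5/6) = 5/18.
If it is in envelope 3 (prior 1/3): only envelope 1 is available, probability 1; weight (1/3)·1 = 1/3.
The weights sum to 11/18.
So P(the cheque in envelope 3 | the presenter opened envelope 1) = (1/3) / (11/18) = 6/11.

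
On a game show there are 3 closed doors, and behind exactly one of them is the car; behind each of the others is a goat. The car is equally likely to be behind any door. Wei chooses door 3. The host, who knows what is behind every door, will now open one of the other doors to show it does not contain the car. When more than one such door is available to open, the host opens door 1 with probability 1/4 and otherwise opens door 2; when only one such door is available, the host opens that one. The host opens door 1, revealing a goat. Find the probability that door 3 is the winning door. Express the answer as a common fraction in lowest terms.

1/5

Consider each possible location of the car in turn.
If it is behind door 1 (prior 1/3): the host opened door 1, so this case is ruled out; weight (1/3)·0 = 0.
If it is behind door 2 (prior 1/3): only door 1 is available, probability 1; weight (1/3)·1 = 1/3.
If it is behind door 3 (prior 1/3): door 1 is available, opened with probability 1/4; weight (1/3)·(1/4) = 1/12.
The weights sum to 5/12.
So P(the car behind door 3 | the host opened door 1) = (1/12) / (5/12) = 1/5.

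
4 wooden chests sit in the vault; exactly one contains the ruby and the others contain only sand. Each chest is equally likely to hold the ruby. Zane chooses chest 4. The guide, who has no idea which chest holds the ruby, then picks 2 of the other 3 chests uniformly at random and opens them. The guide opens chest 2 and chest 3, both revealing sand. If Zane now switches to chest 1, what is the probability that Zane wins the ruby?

1/2

Consider each possible location of the ruby in turn.
If it is in either of chests 1 and 4 (prior 1/4 each): the guide picks exactly this set with probability 1/3 regardless, and none is the prize; weight (1/4)·(1/3) = 1/12 each.
If it is in either of chests 2 and 3 (prior 1/4 each): that chest was opened and seen not to hold the prize — ruled out; weight (1/4)·0 = 0 each.
The weights sum to 1/6.
So P(the ruby in chest 1 | the guide opened chest 2 and chest 3) = (1/12) / (1/6) = 1/2.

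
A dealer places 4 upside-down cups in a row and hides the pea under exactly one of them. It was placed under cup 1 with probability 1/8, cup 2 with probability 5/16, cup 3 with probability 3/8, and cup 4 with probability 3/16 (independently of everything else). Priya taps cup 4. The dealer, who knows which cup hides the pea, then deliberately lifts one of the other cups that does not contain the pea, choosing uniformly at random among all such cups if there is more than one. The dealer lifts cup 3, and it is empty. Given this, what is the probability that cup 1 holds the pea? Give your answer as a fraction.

Consider each possible location of the pea in turn.
If it is under cup 1 (prior 1/8): the dealer has 2 equally likely choices, so probability 1/2; weight (1/8)·(1/2) = 1/16.
If it is under cup 2 (prior 5/16): the dealer has 2 equally likely choices, so probability 1/2; weight (5/16)·(1/2) = 5/32.
If it is under cup 3 (prior 3/8): the dealer opened cup 3, so this case is ruled out; weight (3/8)·0 = 0.
If it is under cup 4 (prior 3/16): the dealer has 3 equally likely choices, so probability 1/3; weight (3/16)·(1/3) = 1/16.
The weights sum to 9/32.
So P(the pea under cup 1 | the dealer opened cup 3) = (1/16) / (9/32) = 2/9.

2/9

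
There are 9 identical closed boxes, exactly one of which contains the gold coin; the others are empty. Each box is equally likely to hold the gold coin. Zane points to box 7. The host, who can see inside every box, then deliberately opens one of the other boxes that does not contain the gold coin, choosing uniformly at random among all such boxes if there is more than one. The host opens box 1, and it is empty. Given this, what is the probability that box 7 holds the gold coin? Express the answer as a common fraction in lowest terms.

Apply Bayes' rule, conditioning on where the gold coin actually is.
If it is in box 1 (prior 1/9): the host opened box 1, so this case is ruled out; weight (1/9)·0 = 0.
If it is in any of boxes 2, 3, 4, 5, 6, 8, and 9 (prior 1/9 each): the host has 7 equally likely choices, so probability 1/7; weight (1/9)·(1/7) = 1/63 each.
If it is in box 7 (prior 1/9): the host has 8 equally likely choices, so probability 1/8; weight (1/9)·(1/8) = 1/72.
The weights sum to 1/8.
So P(the gold coin in box 7 | the host opened box 1) = (1/72) / (1/8) = 1/9.

1/9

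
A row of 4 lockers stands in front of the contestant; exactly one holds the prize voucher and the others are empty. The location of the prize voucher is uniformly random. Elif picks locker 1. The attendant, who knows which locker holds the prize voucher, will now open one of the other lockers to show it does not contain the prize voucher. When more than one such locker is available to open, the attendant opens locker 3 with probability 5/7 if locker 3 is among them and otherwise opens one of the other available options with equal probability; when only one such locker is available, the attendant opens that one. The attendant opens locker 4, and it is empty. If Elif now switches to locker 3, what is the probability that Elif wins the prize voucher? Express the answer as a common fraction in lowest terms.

Apply Bayes' rule, conditioning on where the prize voucher actually is.
If it is in locker 1 (prior 1/4): locker 3 is available but not opened; locker 4 gets probability (1 − 5/7)/2 = 1/7; weight (1/4)·(1/7) = 1/28.
If it is in locker 2 (prior 1/4): locker 3 is available but not opened, probability 2/7; weight (1/4)·(2/7) = 1/14.
If it is in locker 3 (prior 1/4): locker 3 holds the prize so is unavailable; the attendant chooses uniformly among the 2 others, probability 1/2; weight (1/4)·(1/2) = 1/8.
If it is in locker 4 (prior 1/4): the attendant opened locker 4, so this case is ruled out; weight (1/4)·0 = 0.
The weights sum to 13/56.
So P(the prize voucher in locker 3 | the attendant opened locker 4) = (1/8) / (13/56) = 7/13.

7/13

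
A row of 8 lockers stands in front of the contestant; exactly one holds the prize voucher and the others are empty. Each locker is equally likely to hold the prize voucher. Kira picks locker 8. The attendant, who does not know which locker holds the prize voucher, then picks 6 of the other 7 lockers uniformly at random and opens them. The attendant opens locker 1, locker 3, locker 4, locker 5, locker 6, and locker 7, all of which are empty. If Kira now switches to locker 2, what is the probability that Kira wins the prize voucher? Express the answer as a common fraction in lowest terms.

1/2

Because the attendant chose which lockers to open without knowing where the prize voucher is, the choice is independent of the prize location. Learning that none of the 6 opened lockers holds the prize voucher simply rules out those 6 locations and leaves the remaining 2 lockers still equally likely by symmetry.
So P(the prize voucher in locker 2) = 1/2.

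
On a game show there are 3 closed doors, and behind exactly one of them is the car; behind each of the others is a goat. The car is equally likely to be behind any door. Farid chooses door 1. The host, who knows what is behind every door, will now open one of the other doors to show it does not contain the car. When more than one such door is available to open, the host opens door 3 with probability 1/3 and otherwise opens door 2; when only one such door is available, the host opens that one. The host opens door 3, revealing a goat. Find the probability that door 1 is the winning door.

1/4

Consider each possible location of the car in turn.
If it is behind door 1 (prior 1/3): door 3 is available, opened with probability 1/3; weight (1/3)·(1/3) = 1/9.
If it is behind door 2 (prior 1/3): only door 3 is available, probability 1; weight (1/3)·1 = 1/3.
If it is behind door 3 (prior 1/3): the host opened door 3, so this case is ruled out; weight (1/3)·0 = 0.
The weights sum to 4/9.
So P(the car behind door 1 | the host opened door 3) = (1/9) / (4/9) = 1/4.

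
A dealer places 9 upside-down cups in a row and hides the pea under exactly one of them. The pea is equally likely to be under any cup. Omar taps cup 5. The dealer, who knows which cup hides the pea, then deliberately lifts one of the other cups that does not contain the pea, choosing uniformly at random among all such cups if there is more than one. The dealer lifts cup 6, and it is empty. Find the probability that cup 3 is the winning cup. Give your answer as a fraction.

8/63

Condition on the true location of the pea.
If it is under any of cups 1, 2, 3, 4, 7, 8, and 9 (prior 1/9 each): the dealer has 7 equally likely choices, so probability 1/7; weight (1/9)·(1/7) = 1/63 each.
If it is under cup 5 (prior 1/9): the dealer has 8 equally likely choices, so probability 1/8; weight (1/9)·(1/8) = 1/72.
If it is under cup 6 (prior 1/9): the dealer opened cup 6, so this case is ruled out; weight (1/9)·0 = 0.
The weights sum to 1/8.
So P(the pea under cup 3 | the dealer opened cup 6) = (1/63) / (1/8) = 8/63.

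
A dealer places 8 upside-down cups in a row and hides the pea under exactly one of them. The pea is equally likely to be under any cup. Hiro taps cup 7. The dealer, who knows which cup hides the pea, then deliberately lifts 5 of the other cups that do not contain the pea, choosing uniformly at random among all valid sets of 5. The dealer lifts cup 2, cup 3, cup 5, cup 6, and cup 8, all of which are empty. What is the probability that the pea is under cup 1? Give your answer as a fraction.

7/16

Apply Bayes' rule, conditioning on where the pea actually is.
If it is under either of cups 1 and 4 (prior 1/8 each): the dealer has 6 equally likely choices, so probability 1/6; weight (1/8)·(1/6) = 1/48 each.
If it is under any of cups 2, 3, 5, 6, and 8 (prior 1/8 each): that cup was opened and seen not to hold the prize — ruled out; weight (1/8)·0 = 0 each.
If it is under cup 7 (prior 1/8): the dealer has 21 equally likely choices, so probability 1/21; weight (1/8)·(1/21) = 1/168.
The weights sum to 1/21.
So P(the pea under cup 1 | the dealer opened cup 2, cup 3, cup 5, cup 6, and cup 8) = (1/48) / (1/21) = 7/16.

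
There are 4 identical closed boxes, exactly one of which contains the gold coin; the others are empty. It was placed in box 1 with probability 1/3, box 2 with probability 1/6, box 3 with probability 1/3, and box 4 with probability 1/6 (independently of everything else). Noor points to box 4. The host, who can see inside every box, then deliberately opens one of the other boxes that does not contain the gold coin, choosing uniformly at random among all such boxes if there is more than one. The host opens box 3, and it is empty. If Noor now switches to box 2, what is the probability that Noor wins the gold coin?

Apply Bayes' rule, conditioning on where the gold coin actually is.
If it is in box 1 (prior 1/3): the host has 2 equally likely choices, so probability 1/2; weight (1/3)·(1/2) = 1/6.
If it is in box 2 (prior 1/6): the host has 2 equally likely choices, so probability 1/2; weight (1/6)·(1/2) = 1/12.
If it is in box 3 (prior 1/3): the host opened box 3, so this case is ruled out; weight (1/3)·0 = 0.
If it is in box 4 (prior 1/6): the host has 3 equally likely choices, so probability 1/3; weight (1/6)·(1/3) = 1/18.
The weights sum to 11/36.
So P(the gold coin in box 2 | the host opened box 3) = (1/12) / (11/36) = 3/11.

3/11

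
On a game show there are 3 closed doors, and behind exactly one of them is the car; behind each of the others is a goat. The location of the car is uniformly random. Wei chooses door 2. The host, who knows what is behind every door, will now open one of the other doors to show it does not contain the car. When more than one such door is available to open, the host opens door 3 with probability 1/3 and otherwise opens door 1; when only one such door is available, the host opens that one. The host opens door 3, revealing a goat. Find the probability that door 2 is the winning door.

1/4

Condition on the true location of the car.
If it is behind door 1 (prior 1/3): only door 3 is available, probability 1; weight (1/3)·1 = 1/3.
If it is behind door 2 (prior 1/3): door 3 is available, opened with probability 1/3; weight (1/3)·(1/3) = 1/9.
If it is behind door 3 (prior 1/3): the host opened door 3, so this case is ruled out; weight (1/3)·0 = 0.
The weights sum to 4/9.
So P(the car behind door 2 | the host opened door 3) = (1/9) / (4/9) = 1/4.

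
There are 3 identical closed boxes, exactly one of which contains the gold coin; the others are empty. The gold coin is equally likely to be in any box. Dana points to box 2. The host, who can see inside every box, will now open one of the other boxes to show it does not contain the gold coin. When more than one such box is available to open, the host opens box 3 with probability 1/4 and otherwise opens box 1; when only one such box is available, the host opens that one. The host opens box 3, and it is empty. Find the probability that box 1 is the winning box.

Consider each possible location of the gold coin in turn.
If it is in box 1 (prior 1/3): only box 3 is available, probability 1; weight (1/3)·1 = 1/3.
If it is in box 2 (prior 1/3): box 3 is available, opened with probability 1/4; weight (1/3)·(1/4) = 1/12.
If it is in box 3 (prior 1/3): the host opened box 3, so this case is ruled out; weight (1/3)·0 = 0.
The weights sum to 5/12.
So P(the gold coin in box 1 | the host opened box 3) = (1/3) / (5/12) = 4/5.

4/5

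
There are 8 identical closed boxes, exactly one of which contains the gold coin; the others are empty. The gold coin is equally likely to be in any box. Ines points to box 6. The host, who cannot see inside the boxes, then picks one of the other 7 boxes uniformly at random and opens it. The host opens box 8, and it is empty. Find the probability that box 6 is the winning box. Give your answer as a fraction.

Condition on the true location of the gold coin.
If it is in any of boxes 1, 2, 3, 4, 5, 6, and 7 (prior 1/8 each): the host picks box 8 with probability 1/7 regardless, and it is not the prize; weight (1/8)·(1/7) = 1/56 each.
If it is in box 8 (prior 1/8): the host opened box 8, so this case is ruled out; weight (1/8)·0 = 0.
The weights sum to 1/8.
So P(the gold coin in box 6 | the host opened box 8) = (1/56) / (1/8) = 1/7.

1/7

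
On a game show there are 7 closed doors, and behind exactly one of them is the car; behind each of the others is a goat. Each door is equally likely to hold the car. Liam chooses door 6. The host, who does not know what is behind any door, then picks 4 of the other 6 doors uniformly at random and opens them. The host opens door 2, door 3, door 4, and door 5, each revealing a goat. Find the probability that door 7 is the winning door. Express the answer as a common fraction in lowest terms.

Consider each possible location of the car in turn.
If it is behind any of doors 1, 6, and 7 (prior 1/7 each): the host picks exactly this set with probability 1/15 regardless, and none is the prize; weight (1/7)·(1/15) = 1/105 each.
If it is behind any of doors 2, 3, 4, and 5 (prior 1/7 each): that door was opened and seen not to hold the prize — ruled out; weight (1/7)·0 = 0 each.
The weights sum to 1/35.
So P(the car behind door 7 | the host opened door 2, door 3, door 4, and door 5) = (1/105) / (1/35) = 1/3.

1/3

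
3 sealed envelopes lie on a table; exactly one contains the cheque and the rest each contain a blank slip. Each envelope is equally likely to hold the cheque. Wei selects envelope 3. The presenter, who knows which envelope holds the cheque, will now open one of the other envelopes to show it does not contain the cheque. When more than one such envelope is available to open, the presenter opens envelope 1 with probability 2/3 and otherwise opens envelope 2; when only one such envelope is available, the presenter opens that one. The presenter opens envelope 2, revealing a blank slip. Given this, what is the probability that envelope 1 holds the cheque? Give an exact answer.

Apply Bayes' rule, conditioning on where the cheque actually is.
If it is in envelope 1 (prior 1/3): only envelope 2 is available, probability 1; weight (1/3)·1 = 1/3.
If it is in envelope 2 (prior 1/3): the presenter opened envelope 2, so this case is ruled out; weight (1/3)·0 = 0.
If it is in envelope 3 (prior 1/3): envelope 1 is available but not opened, probability 1/3; weight (1/3)·(1/3) = 1/9.
The weights sum to 4/9.
So P(the cheque in envelope 1 | the presenter opened envelope 2) = (1/3) / (4/9) = 3/4.

3/4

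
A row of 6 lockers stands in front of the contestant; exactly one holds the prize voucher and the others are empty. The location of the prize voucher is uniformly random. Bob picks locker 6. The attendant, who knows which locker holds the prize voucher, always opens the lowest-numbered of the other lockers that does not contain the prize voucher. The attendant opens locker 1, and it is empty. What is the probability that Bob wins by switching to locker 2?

Apply Bayes' rule, conditioning on where the prize voucher actually is.
If it is in locker 1 (prior 1/6): the attendant opened locker 1, so this case is ruled out; weight (1/6)·0 = 0.
If it is in any of lockers 2, 3, 4, 5, and 6 (prior 1/6 each): locker 1 is the lowest-numbered option available, probability 1; weight (1/6)·1 = 1/6 each.
The weights sum to 5/6.
So P(the prize voucher in locker 2 | the attendant opened locker 1) = (1/6) / (5/6) = 1/5.

1/5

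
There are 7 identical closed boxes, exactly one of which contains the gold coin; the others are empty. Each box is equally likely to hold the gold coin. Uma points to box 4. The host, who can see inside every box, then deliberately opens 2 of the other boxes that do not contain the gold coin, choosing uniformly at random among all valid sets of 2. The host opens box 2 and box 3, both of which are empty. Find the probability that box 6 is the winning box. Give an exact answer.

Condition on the true location of the gold coin.
If it is in any of boxes 1, 5, 6, and 7 (prior 1/7 each): the host has 10 equally likely choices, so probability 1/10; weight (1/7)·(1/10) = 1/70 each.
If it is in either of boxes 2 and 3 (prior 1/7 each): that box was opened and seen not to hold the prize — ruled out; weight (1/7)·0 = 0 each.
If it is in box 4 (prior 1/7): the host has 15 equally likely choices, so probability 1/15; weight (1/7)·(1/15) = 1/105.
The weights sum to 1/15.
So P(the gold coin in box 6 | the host opened box 2 and box 3) = (1/70) / (1/15) = 3/14.

3/14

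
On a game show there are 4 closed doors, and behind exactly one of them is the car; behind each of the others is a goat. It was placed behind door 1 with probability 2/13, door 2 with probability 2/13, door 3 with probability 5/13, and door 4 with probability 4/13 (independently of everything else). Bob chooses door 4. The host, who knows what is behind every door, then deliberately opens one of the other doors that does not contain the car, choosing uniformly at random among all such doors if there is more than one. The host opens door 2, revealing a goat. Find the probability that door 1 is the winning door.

6/29

Consider each possible location of the car in turn.
If it is behind door 1 (prior 2/13): the host has 2 equally likely choices, so probability 1/2; weight (2/13)·(1/2) = 1/13.
If it is behind door 2 (prior 2/13): the host opened door 2, so this case is ruled out; weight (2/13)·0 = 0.
If it is behind door 3 (prior 5/13): the host has 2 equally likely choices, so probability 1/2; weight (5/13)·(1/2) = 5/26.
If it is behind door 4 (prior 4/13): the host has 3 equally likely choices, so probability 1/3; weight (4/13)·(1/3) = 4/39.
The weights sum to 29/78.
So P(the car behind door 1 | the host opened door 2) = (1/13) / (29/78) = 6/29.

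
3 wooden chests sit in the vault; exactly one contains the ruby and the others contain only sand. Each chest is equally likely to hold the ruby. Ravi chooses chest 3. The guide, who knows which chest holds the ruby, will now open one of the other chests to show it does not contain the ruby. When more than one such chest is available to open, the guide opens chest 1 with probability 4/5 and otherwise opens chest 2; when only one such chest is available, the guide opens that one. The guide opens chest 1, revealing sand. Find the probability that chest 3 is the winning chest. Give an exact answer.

Apply Bayes' rule, conditioning on where the ruby actually is.
If it is in chest 1 (prior 1/3): the guide opened chest 1, so this case is ruled out; weight (1/3)·0 = 0.
If it is in chest 2 (prior 1/3): only chest 1 is available, probability 1; weight (1/3)·1 = 1/3.
If it is in chest 3 (prior 1/3): chest 1 is available, opened with probability 4/5; weight (1/3)·(4/5) = 4/15.
The weights sum to 3/5.
So P(the ruby in chest 3 | the guide opened chest 1) = (4/15) / (3/5) = 4/9.

4/9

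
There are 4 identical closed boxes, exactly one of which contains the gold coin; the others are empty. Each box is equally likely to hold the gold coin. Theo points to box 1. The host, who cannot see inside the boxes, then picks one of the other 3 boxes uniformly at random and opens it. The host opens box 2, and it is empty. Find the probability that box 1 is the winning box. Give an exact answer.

1/3

Condition on the true location of the gold coin.
If it is in any of boxes 1, 3, and 4 (prior 1/4 each): the host picks box 2 with probability 1/3 regardless, and it is not the prize; weight (1/4)·(1/3) = 1/12 each.
If it is in box 2 (prior 1/4): the host opened box 2, so this case is ruled out; weight (1/4)·0 = 0.
The weights sum to 1/4.
So P(the gold coin in box 1 | the host opened box 2) = (1/12) / (1/4) = 1/3.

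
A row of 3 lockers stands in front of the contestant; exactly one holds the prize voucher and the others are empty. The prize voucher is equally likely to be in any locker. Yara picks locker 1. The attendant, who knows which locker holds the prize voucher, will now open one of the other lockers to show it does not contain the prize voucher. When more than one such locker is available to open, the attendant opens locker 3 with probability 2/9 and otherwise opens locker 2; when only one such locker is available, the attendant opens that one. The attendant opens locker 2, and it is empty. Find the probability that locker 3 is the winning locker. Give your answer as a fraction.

9/16

Condition on the true location of the prize voucher.
If it is in locker 1 (prior 1/3): locker 3 is available but not opened, probability 7/9; weight (1/3)·(7/9) = 7/27.
If it is in locker 2 (prior 1/3): the attendant opened locker 2, so this case is ruled out; weight (1/3)·0 = 0.
If it is in locker 3 (prior 1/3): only locker 2 is available, probability 1; weight (1/3)·1 = 1/3.
The weights sum to 16/27.
So P(the prize voucher in locker 3 | the attendant opened locker 2) = (1/3) / (16/27) = 9/16.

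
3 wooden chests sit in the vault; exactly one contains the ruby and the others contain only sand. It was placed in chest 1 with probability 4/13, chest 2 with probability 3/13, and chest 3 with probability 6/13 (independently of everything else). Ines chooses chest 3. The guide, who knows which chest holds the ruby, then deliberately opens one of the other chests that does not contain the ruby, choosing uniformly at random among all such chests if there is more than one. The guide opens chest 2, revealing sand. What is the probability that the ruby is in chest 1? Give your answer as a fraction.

4/7

Condition on the true location of the ruby.
If it is in chest 1 (prior 4/13): the guide has no choice, probability 1; weight (4/13)·1 = 4/13.
If it is in chest 2 (prior 3/13): the guide opened chest 2, so this case is ruled out; weight (3/13)·0 = 0.
If it is in chest 3 (prior 6/13): the guide has 2 equally likely choices, so probability 1/2; weight (6/13)·(1/2) = 3/13.
The weights sum to 7/13.
So P(the ruby in chest 1 | the guide opened chest 2) = (4/13) / (7/13) = 4/7.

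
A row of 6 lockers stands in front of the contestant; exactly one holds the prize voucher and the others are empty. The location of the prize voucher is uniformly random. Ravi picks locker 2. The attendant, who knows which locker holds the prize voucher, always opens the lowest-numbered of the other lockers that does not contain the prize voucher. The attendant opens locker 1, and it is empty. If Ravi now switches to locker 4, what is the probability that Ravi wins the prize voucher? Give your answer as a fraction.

1/5

Apply Bayes' rule, conditioning on where the prize voucher actually is.
If it is in locker 1 (prior 1/6): the attendant opened locker 1, so this case is ruled out; weight (1/6)·0 = 0.
If it is in any of lockers 2, 3, 4, 5, and 6 (prior 1/6 each): locker 1 is the lowest-numbered option available, probability 1; weight (1/6)·1 = 1/6 each.
The weights sum to 5/6.
So P(the prize voucher in locker 4 | the attendant opened locker 1) = (1/6) / (5/6) = 1/5.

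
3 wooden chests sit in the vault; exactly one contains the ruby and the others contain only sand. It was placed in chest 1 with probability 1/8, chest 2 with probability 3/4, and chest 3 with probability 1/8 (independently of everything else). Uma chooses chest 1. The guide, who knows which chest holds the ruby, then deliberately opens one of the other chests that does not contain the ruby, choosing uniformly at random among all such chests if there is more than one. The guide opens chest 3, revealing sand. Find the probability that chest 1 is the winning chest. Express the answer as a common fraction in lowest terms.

Consider each possible location of the ruby in turn.
If it is in chest 1 (prior 1/8): the guide has 2 equally likely choices, so probability 1/2; weight (1/8)·(1/2) = 1/16.
If it is in chest 2 (prior 3/4): the guide has no choice, probability 1; weight (3/4)·1 = 3/4.
If it is in chest 3 (prior 1/8): the guide opened chest 3, so this case is ruled out; weight (1/8)·0 = 0.
The weights sum to 13/16.
So P(the ruby in chest 1 | the guide opened chest 3) = (1/16) / (13/16) = 1/13.

1/13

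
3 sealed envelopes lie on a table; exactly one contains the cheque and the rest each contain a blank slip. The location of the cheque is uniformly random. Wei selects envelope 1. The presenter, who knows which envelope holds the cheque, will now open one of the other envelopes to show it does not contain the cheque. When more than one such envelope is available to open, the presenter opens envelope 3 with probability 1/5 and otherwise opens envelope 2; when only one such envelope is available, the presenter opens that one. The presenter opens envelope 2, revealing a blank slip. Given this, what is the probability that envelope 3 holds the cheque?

5/9

Apply Bayes' rule, conditioning on where the cheque actually is.
If it is in envelope 1 (prior 1/3): envelope 3 is available but not opened, probability 4/5; weight (1/3)·(4/5) = 4/15.
If it is in envelope 2 (prior 1/3): the presenter opened envelope 2, so this case is ruled out; weight (1/3)·0 = 0.
If it is in envelope 3 (prior 1/3): only envelope 2 is available, probability 1; weight (1/3)·1 = 1/3.
The weights sum to 3/5.
So P(the cheque in envelope 3 | the presenter opened envelope 2) = (1/3) / (3/5) = 5/9.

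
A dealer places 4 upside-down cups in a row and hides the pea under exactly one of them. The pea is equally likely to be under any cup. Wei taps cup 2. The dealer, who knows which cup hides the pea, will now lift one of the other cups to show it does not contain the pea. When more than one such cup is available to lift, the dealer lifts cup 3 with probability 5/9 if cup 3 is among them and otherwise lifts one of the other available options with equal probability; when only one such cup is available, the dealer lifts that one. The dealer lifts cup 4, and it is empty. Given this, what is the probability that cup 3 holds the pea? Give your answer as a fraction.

3/7

Consider each possible location of the pea in turn.
If it is under cup 1 (prior 1/4): cup 3 is available but not opened, probability 4/9; weight (1/4)·(4/9) = 1/9.
If it is under cup 2 (prior 1/4): cup 3 is available but not opened; cup 4 gets probability (1 − 5/9)/2 = 2/9; weight (1/4)·(2/9) = 1/18.
If it is under cup 3 (prior 1/4): cup 3 holds the prize so is unavailable; the dealer chooses uniformly among the 2 others, probability 1/2; weight (1/4)·(1/2) = 1/8.
If it is under cup 4 (prior 1/4): the dealer opened cup 4, so this case is ruled out; weight (1/4)·0 = 0.
The weights sum to 7/24.
So P(the pea under cup 3 | the dealer opened cup 4) = (1/8) / (7/24) = 3/7.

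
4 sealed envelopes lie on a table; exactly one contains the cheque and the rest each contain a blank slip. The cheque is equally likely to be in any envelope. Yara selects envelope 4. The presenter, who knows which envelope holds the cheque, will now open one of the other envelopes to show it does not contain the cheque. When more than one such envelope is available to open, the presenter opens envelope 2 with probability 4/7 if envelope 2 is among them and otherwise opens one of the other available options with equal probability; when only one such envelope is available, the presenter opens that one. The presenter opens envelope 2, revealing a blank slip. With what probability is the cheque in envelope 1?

Apply Bayes' rule, conditioning on where the cheque actually is.
If it is in any of envelopes 1, 3, and 4 (prior 1/4 each): envelope 2 is available, opened with probability 4/7; weight (1/4)·(4/7) = 1/7 each.
If it is in envelope 2 (prior 1/4): the presenter opened envelope 2, so this case is ruled out; weight (1/4)·0 = 0.
The weights sum to 3/7.
So P(the cheque in envelope 1 | the presenter opened envelope 2) = (1/7) / (3/7) = 1/3.

1/3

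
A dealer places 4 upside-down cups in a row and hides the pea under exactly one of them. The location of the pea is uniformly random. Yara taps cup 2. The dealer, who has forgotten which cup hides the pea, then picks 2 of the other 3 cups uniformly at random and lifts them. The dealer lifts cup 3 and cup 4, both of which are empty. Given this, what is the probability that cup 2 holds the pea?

Because the dealer chose which cups to lift without knowing where the pea is, the choice is independent of the prize location. Learning that none of the 2 opened cups holds the pea simply rules out those 2 locations and leaves the remaining 2 cups still equally likely by symmetry.
So P(the pea under cup 2) = 1/2.

1/2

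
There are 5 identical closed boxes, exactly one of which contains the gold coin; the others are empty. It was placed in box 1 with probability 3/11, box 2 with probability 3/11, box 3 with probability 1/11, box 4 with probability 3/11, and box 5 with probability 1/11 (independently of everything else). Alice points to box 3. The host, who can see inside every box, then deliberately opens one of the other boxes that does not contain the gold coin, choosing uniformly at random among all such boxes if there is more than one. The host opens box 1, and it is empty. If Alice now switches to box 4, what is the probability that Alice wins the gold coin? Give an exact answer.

12/31

Condition on the true location of the gold coin.
If it is in box 1 (prior 3/11): the host opened box 1, so this case is ruled out; weight (3/11)·0 = 0.
If it is in either of boxes 2 and 4 (prior 3/11 each): the host has 3 equally likely choices, so probability 1/3; weight (3/11)·(1/3) = 1/11 each.
If it is in box 3 (prior 1/11): the host has 4 equally likely choices, so probability 1/4; weight (1/11)·(1/4) = 1/44.
If it is in box 5 (prior 1/11): the host has 3 equally likely choices, so probability 1/3; weight (1/11)·(1/3) = 1/33.
The weights sum to 31/132.
So P(the gold coin in box 4 | the host opened box 1) = (1/11) / (31/132) = 12/31.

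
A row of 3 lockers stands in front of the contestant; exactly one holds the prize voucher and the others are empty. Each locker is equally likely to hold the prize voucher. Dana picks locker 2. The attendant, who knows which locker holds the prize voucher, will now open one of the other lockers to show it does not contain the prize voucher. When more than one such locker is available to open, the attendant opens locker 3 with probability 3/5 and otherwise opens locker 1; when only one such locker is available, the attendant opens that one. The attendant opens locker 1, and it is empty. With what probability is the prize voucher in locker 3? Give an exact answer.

Apply Bayes' rule, conditioning on where the prize voucher actually is.
If it is in locker 1 (prior 1/3): the attendant opened locker 1, so this case is ruled out; weight (1/3)·0 = 0.
If it is in locker 2 (prior 1/3): locker 3 is available but not opened, probability 2/5; weight (1/3)·(2/5) = 2/15.
If it is in locker 3 (prior 1/3): only locker 1 is available, probability 1; weight (1/3)·1 = 1/3.
The weights sum to 7/15.
So P(the prize voucher in locker 3 | the attendant opened locker 1) = (1/3) / (7/15) = 5/7.

5/7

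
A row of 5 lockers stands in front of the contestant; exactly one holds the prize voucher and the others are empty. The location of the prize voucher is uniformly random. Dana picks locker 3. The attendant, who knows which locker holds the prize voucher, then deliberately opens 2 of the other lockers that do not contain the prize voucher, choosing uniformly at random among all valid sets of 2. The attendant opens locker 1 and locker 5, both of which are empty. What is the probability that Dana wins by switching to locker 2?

Condition on the true location of the prize voucher.
If it is in either of lockers 1 and 5 (prior 1/5 each): that locker was opened and seen not to hold the prize — ruled out; weight (1/5)·0 = 0 each.
If it is in either of lockers 2 and 4 (prior 1/5 each): the attendant has 3 equally likely choices, so probability 1/3; weight (1/5)·(1/3) = 1/15 each.
If it is in locker 3 (prior 1/5): the attendant has 6 equally likely choices, so probability 1/6; weight (1/5)·(1/6) = 1/30.
The weights sum to 1/6.
So P(the prize voucher in locker 2 | the attendant opened locker 1 and locker 5) = (1/15) / (1/6) = 2/5.

2/5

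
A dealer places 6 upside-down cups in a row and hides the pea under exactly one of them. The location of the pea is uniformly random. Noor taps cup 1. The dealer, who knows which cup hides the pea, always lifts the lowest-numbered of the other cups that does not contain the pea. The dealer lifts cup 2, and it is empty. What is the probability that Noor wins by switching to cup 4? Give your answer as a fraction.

1/5

Apply Bayes' rule, conditioning on where the pea actually is.
If it is under any of cups 1, 3, 4, 5, and 6 (prior 1/6 each): cup 2 is the lowest-numbered option available, probability 1; weight (1/6)·1 = 1/6 each.
If it is under cup 2 (prior 1/6): the dealer opened cup 2, so this case is ruled out; weight (1/6)·0 = 0.
The weights sum to 5/6.
So P(the pea under cup 4 | the dealer opened cup 2) = (1/6) / (5/6) = 1/5.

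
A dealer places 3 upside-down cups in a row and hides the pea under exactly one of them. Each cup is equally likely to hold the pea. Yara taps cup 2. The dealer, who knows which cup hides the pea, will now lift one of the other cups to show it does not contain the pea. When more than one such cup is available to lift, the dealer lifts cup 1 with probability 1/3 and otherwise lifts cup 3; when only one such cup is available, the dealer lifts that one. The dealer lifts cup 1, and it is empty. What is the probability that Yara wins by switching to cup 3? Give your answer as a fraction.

3/4

Condition on the true location of the pea.
If it is under cup 1 (prior 1/3): the dealer opened cup 1, so this case is ruled out; weight (1/3)·0 = 0.
If it is under cup 2 (prior 1/3): cup 1 is available, opened with probability 1/3; weight (1/3)·(1/3) = 1/9.
If it is under cup 3 (prior 1/3): only cup 1 is available, probability 1; weight (1/3)·1 = 1/3.
The weights sum to 4/9.
So P(the pea under cup 3 | the dealer opened cup 1) = (1/3) / (4/9) = 3/4.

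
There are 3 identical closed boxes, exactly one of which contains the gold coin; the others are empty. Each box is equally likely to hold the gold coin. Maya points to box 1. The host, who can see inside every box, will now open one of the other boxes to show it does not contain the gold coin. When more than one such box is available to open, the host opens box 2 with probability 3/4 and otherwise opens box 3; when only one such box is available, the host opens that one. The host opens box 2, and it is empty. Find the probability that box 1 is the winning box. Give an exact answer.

3/7

Apply Bayes' rule, conditioning on where the gold coin actually is.
If it is in box 1 (prior 1/3): box 2 is available, opened with probability 3/4; weight (1/3)·(3/4) = 1/4.
If it is in box 2 (prior 1/3): the host opened box 2, so this case is ruled out; weight (1/3)·0 = 0.
If it is in box 3 (prior 1/3): only box 2 is available, probability 1; weight (1/3)·1 = 1/3.
The weights sum to 7/12.
So P(the gold coin in box 1 | the host opened box 2) = (1/4) / (7/12) = 3/7.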